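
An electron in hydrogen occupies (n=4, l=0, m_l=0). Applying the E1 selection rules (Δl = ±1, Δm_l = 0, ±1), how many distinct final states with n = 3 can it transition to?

3

E1 requires Δl = ±1, so l_f ∈ {-1, 1}; with 0 ≤ l_f ≤ n_f−1 = 2, the allowed l_f values are {1}.
For l_f = 1: m_f ∈ {m_i−1, m_i, m_i+1} ∩ [−1, 1] = {-1, 0, 1} → 3 states.
Total: 3.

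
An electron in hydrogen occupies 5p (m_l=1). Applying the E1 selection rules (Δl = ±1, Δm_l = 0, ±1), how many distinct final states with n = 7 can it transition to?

E1 requires Δl = ±1, so l_f ∈ {0, 2}; with 0 ≤ l_f ≤ n_f−1 = 6, the allowed l_f values are {0, 2}.
For l_f = 0: m_f ∈ {m_i−1, m_i, m_i+1} ∩ [−0, 0] = {0} → 1 state.
For l_f = 2: m_f ∈ {m_i−1, m_i, m_i+1} ∩ [−2, 2] = {0, 1, 2} → 3 states.
Total: 4.

4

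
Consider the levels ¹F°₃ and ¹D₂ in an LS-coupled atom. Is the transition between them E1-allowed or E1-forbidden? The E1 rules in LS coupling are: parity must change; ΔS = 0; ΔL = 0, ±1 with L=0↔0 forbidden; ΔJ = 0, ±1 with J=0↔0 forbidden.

allowed

Reading off the term symbols: S 0→0, L 3→2, J 3→2, parity odd→even.
Parity must change: odd → even — passes.
ΔS = 0: S: 0 → 0 — passes.
ΔL = 0, ±1 (not L=0↔0): L: 3 → 2, ΔL = -1 — passes.
ΔJ = 0, ±1 (not J=0↔0): J: 3 → 2, ΔJ = -1 — passes.
All four E1 rules are satisfied.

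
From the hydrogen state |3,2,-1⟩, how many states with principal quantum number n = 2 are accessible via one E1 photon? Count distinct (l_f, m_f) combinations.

2

E1 requires Δl = ±1, so l_f ∈ {1, 3}; with 0 ≤ l_f ≤ n_f−1 = 1, the allowed l_f values are {1}.
For l_f = 1: m_f ∈ {m_i−1, m_i, m_i+1} ∩ [−1, 1] = {-1, 0} → 2 states.
Total: 2.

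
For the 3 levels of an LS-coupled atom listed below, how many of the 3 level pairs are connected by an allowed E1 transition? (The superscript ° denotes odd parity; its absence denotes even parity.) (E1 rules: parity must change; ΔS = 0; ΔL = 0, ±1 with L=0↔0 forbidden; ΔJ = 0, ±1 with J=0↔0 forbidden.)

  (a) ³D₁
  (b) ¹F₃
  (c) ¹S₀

0

(a)–(b): forbidden (parity, ΔS, ΔJ).
(a)–(c): forbidden (parity, ΔS, ΔL).
(b)–(c): forbidden (parity, ΔL, ΔJ).
Allowed pairs: 0 of 3.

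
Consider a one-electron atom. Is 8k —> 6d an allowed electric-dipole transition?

forbidden

Initial l = 7, final l = 2, so Δl = -5. E1 requires Δl = ±1: fails.
The transition is electric-dipole forbidden.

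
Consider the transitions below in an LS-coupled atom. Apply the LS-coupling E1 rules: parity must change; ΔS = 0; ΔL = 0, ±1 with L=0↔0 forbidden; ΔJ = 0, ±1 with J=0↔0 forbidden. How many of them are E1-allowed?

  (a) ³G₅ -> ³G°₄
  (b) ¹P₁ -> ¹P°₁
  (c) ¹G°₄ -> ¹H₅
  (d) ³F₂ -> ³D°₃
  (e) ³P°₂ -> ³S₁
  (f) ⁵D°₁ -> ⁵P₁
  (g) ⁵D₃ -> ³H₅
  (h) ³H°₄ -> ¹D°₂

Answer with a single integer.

(a) allowed
(b) allowed
(c) allowed
(d) allowed
(e) allowed
(f) allowed
(g) forbidden (parity, ΔS, ΔL, ΔJ fail)
(h) forbidden (parity, ΔS, ΔL, ΔJ fail)
Total allowed: 6 of 8.

6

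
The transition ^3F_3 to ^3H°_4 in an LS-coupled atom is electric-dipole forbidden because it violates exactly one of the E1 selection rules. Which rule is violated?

the ΔL = 0, ±1 rule

Initial level: S=1, L=3, J=3, parity even. Final level: S=1, L=5, J=4, parity odd.
Parity must change: even → odd — passes.
ΔS = 0: S: 1 → 1 — passes.
ΔL = 0, ±1 (not L=0↔0): L: 3 → 5, ΔL = +2 — fails.
ΔJ = 0, ±1 (not J=0↔0): J: 3 → 4, ΔJ = +1 — passes.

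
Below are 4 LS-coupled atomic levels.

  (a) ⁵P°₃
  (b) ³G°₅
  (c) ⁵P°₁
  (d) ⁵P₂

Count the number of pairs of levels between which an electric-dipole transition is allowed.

(a)–(b): forbidden (parity, ΔS, ΔL, ΔJ).
(a)–(c): forbidden (parity, ΔJ).
(a)–(d): allowed.
(b)–(c): forbidden (parity, ΔS, ΔL, ΔJ).
(b)–(d): forbidden (ΔS, ΔL, ΔJ).
(c)–(d): allowed.
Allowed pairs: 2 of 6.

2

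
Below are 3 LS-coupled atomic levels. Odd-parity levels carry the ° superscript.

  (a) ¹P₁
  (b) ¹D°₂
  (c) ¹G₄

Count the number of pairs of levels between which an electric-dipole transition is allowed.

1

(a)–(b): allowed.
(a)–(c): forbidden (parity, ΔL, ΔJ).
(b)–(c): forbidden (ΔL, ΔJ).
Allowed pairs: 1 of 3.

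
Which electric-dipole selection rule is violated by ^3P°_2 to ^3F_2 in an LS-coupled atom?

the ΔL = 0, ±1 rule

Reading off the term symbols: S 1→1, L 1→3, J 2→2, parity odd→even.
Parity must change: odd → even — ok.
ΔS = 0: S: 1 → 1 — ok.
ΔL = 0, ±1 (not L=0↔0): L: 1 → 3, ΔL = +2 — fails.
ΔJ = 0, ±1 (not J=0↔0): J: 2 → 2, ΔJ = +0 — ok.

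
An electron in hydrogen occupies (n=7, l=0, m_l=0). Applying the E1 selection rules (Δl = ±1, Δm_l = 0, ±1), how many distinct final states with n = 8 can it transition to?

E1 requires Δl = ±1, so l_f ∈ {-1, 1}; with 0 ≤ l_f ≤ n_f−1 = 7, the allowed l_f values are {1}.
For l_f = 1: m_f ∈ {m_i−1, m_i, m_i+1} ∩ [−1, 1] = {-1, 0, 1} → 3 states.
Total: 3.

3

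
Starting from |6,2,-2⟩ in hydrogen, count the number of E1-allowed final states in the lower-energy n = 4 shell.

E1 requires Δl = ±1, so l_f ∈ {1, 3}; with 0 ≤ l_f ≤ n_f−1 = 3, the allowed l_f values are {1, 3}.
For l_f = 1: m_f ∈ {m_i−1, m_i, m_i+1} ∩ [−1, 1] = {-1} → 1 state.
For l_f = 3: m_f ∈ {m_i−1, m_i, m_i+1} ∩ [−3, 3] = {-3, -2, -1} → 3 states.
Total: 4.

4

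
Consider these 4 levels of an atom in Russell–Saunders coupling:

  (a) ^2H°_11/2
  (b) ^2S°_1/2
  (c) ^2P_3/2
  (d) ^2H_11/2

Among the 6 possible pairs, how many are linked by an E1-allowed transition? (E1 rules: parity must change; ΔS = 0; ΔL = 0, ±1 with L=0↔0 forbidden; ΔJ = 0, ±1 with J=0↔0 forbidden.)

2

(a)–(b): forbidden (parity, ΔL, ΔJ).
(a)–(c): forbidden (ΔL, ΔJ).
(a)–(d): allowed.
(b)–(c): allowed.
(b)–(d): forbidden (ΔL, ΔJ).
(c)–(d): forbidden (parity, ΔL, ΔJ).
Allowed pairs: 2 of 6.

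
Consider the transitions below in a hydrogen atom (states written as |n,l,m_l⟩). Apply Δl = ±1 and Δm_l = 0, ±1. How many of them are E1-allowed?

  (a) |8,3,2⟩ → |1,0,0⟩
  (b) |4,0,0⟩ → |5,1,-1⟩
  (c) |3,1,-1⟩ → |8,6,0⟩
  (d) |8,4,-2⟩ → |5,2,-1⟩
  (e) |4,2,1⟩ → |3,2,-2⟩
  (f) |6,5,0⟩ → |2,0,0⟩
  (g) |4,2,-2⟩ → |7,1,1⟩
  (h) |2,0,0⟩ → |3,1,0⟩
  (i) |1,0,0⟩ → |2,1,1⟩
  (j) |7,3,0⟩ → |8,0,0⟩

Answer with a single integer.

3

(a) forbidden — Δl = -3 (E1 requires Δl = ±1); Δm_l = -2 (E1 requires Δm_l = 0, ±1)
(b) allowed
(c) forbidden — Δl = +5 (E1 requires Δl = ±1)
(d) forbidden — Δl = -2 (E1 requires Δl = ±1)
(e) forbidden — Δl = +0 (E1 requires Δl = ±1); Δm_l = -3 (E1 requires Δm_l = 0, ±1)
(f) forbidden — Δl = -5 (E1 requires Δl = ±1)
(g) forbidden — Δm_l = +3 (E1 requires Δm_l = 0, ±1)
(h) allowed
(i) allowed
(j) forbidden — Δl = -3 (E1 requires Δl = ±1)
Total allowed: 3 of 10.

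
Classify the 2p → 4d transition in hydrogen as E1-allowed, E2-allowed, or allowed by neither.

E1

Δl = 2 − 1 = +1; l_i + l_f = 3.
E1 (Δl = ±1): satisfied.
E2 (Δl = 0,±2, l_i+l_f ≥ 2): not satisfied.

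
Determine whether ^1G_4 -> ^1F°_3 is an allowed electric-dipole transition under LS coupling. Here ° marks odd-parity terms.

Initial level: S=0, L=4, J=4, parity even. Final level: S=0, L=3, J=3, parity odd.
Parity must change: even → odd — ok.
ΔS = 0: S: 0 → 0 — ok.
ΔL = 0, ±1 (not L=0↔0): L: 4 → 3, ΔL = -1 — ok.
ΔJ = 0, ±1 (not J=0↔0): J: 4 → 3, ΔJ = -1 — ok.
All four E1 rules are satisfied.

allowed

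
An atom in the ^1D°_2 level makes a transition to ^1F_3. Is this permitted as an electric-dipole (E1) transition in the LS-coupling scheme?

Initial level: S=0, L=2, J=2, parity odd. Final level: S=0, L=3, J=3, parity even.
Parity must change: odd → even — passes.
ΔJ = 0, ±1 (not J=0↔0): J: 2 → 3, ΔJ = +1 — passes.
ΔS = 0: S: 0 → 0 — passes.
ΔL = 0, ±1 (not L=0↔0): L: 2 → 3, ΔL = +1 — passes.
All four E1 rules are satisfied.

allowed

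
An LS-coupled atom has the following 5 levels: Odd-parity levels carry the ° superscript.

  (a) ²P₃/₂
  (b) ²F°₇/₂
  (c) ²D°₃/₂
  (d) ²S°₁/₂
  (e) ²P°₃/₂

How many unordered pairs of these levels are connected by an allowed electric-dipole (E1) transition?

3

(a)–(b): forbidden (ΔL, ΔJ).
(a)–(c): allowed.
(a)–(d): allowed.
(a)–(e): allowed.
(b)–(c): forbidden (parity, ΔJ).
(b)–(d): forbidden (parity, ΔL, ΔJ).
(b)–(e): forbidden (parity, ΔL, ΔJ).
(c)–(d): forbidden (parity, ΔL).
(c)–(e): forbidden (parity).
(d)–(e): forbidden (parity).
Allowed pairs: 3 of 10.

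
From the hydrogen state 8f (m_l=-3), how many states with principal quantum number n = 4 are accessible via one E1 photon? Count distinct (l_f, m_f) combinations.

1

E1 requires Δl = ±1, so l_f ∈ {2, 4}; with 0 ≤ l_f ≤ n_f−1 = 3, the allowed l_f values are {2}.
For l_f = 2: m_f ∈ {m_i−1, m_i, m_i+1} ∩ [−2, 2] = {-2} → 1 state.
Total: 1.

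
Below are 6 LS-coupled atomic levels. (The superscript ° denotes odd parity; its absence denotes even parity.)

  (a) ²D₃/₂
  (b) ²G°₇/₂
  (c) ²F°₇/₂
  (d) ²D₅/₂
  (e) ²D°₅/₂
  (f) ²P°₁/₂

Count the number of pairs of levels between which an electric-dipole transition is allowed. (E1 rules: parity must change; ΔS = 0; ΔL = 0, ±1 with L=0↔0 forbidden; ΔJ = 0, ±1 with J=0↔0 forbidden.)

(a)–(b): forbidden (ΔL, ΔJ).
(a)–(c): forbidden (ΔJ).
(a)–(d): forbidden (parity).
(a)–(e): allowed.
(a)–(f): allowed.
(b)–(c): forbidden (parity).
(b)–(d): forbidden (ΔL).
(b)–(e): forbidden (parity, ΔL).
(b)–(f): forbidden (parity, ΔL, ΔJ).
(c)–(d): allowed.
(c)–(e): forbidden (parity).
(c)–(f): forbidden (parity, ΔL, ΔJ).
(d)–(e): allowed.
(d)–(f): forbidden (ΔJ).
(e)–(f): forbidden (parity, ΔJ).
Allowed pairs: 4 of 15.

4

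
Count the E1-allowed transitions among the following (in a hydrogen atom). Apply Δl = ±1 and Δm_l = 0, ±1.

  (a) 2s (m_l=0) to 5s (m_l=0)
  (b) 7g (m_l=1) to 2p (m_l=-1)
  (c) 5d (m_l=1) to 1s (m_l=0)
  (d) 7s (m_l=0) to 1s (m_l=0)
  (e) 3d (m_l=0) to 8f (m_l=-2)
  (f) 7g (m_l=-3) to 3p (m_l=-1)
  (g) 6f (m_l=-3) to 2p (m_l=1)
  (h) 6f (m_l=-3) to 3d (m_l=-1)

(a) forbidden — Δl = +0 (E1 requires Δl = ±1)
(b) forbidden — Δl = -3 (E1 requires Δl = ±1); Δm_l = -2 (E1 requires Δm_l = 0, ±1)
(c) forbidden — Δl = -2 (E1 requires Δl = ±1)
(d) forbidden — Δl = +0 (E1 requires Δl = ±1)
(e) forbidden — Δm_l = -2 (E1 requires Δm_l = 0, ±1)
(f) forbidden — Δl = -3 (E1 requires Δl = ±1); Δm_l = +2 (E1 requires Δm_l = 0, ±1)
(g) forbidden — Δl = -2 (E1 requires Δl = ±1); Δm_l = +4 (E1 requires Δm_l = 0, ±1)
(h) forbidden — Δm_l = +2 (E1 requires Δm_l = 0, ±1)
Total allowed: 0 of 8.

0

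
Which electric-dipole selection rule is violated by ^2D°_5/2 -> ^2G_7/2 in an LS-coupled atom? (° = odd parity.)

Reading off the term symbols: S 1/2→1/2, L 2→4, J 5/2→7/2, parity odd→even.
Parity must change: odd → even — passes.
ΔS = 0: S: 1/2 → 1/2 — passes.
ΔL = 0, ±1 (not L=0↔0): L: 2 → 4, ΔL = +2 — fails.
ΔJ = 0, ±1 (not J=0↔0): J: 5/2 → 7/2, ΔJ = +1 — passes.

the ΔL = 0, ±1 rule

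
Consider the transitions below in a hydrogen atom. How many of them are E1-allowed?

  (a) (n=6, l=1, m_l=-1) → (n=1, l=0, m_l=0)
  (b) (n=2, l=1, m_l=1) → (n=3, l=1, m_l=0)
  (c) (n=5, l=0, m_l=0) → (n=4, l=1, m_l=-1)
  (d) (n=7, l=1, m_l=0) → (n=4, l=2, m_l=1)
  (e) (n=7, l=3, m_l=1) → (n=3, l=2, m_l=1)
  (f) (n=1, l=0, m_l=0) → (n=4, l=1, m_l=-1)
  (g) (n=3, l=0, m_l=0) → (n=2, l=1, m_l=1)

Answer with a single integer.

(a) allowed
(b) forbidden — Δl = +0 (E1 requires Δl = ±1)
(c) allowed
(d) allowed
(e) allowed
(f) allowed
(g) allowed
Total allowed: 6 of 7.

6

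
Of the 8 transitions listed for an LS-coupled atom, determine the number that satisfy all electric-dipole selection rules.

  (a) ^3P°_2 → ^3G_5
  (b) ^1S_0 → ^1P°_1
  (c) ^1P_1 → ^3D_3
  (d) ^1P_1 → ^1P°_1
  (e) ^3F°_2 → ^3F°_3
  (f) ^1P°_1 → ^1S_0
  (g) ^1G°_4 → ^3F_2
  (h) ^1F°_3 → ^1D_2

4

(a) forbidden (ΔL, ΔJ fail)
(b) allowed
(c) forbidden (parity, ΔS, ΔJ fail)
(d) allowed
(e) forbidden (parity fails)
(f) allowed
(g) forbidden (ΔS, ΔJ fail)
(h) allowed
Total allowed: 4 of 8.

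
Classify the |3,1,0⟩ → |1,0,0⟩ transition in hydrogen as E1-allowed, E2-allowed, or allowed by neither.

Δl = 0 − 1 = -1; l_i + l_f = 1.
Δm_l = +0.
E1 (Δl = ±1, |Δm_l| ≤ 1): satisfied.
E2 (Δl = 0,±2, l_i+l_f ≥ 2, |Δm_l| ≤ 2): not satisfied.

E1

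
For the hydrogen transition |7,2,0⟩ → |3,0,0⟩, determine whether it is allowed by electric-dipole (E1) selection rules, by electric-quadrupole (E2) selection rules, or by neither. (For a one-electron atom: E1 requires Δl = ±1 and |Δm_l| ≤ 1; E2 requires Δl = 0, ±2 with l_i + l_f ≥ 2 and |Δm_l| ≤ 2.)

Δl = 0 − 2 = -2; l_i + l_f = 2.
Δm_l = +0.
E1 (Δl = ±1, |Δm_l| ≤ 1): not satisfied.
E2 (Δl = 0,±2, l_i+l_f ≥ 2, |Δm_l| ≤ 2): satisfied.

E2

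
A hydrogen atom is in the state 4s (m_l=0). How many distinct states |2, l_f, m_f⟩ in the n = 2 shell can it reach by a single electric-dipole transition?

E1 requires Δl = ±1, so l_f ∈ {-1, 1}; with 0 ≤ l_f ≤ n_f−1 = 1, the allowed l_f values are {1}.
For l_f = 1: m_f ∈ {m_i−1, m_i, m_i+1} ∩ [−1, 1] = {-1, 0, 1} → 3 states.
Total: 3.

3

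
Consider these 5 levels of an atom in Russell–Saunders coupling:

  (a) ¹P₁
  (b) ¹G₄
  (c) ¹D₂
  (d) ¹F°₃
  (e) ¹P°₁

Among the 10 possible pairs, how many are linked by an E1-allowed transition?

4

(a)–(b): forbidden (parity, ΔL, ΔJ).
(a)–(c): forbidden (parity).
(a)–(d): forbidden (ΔL, ΔJ).
(a)–(e): allowed.
(b)–(c): forbidden (parity, ΔL, ΔJ).
(b)–(d): allowed.
(b)–(e): forbidden (ΔL, ΔJ).
(c)–(d): allowed.
(c)–(e): allowed.
(d)–(e): forbidden (parity, ΔL, ΔJ).
Allowed pairs: 4 of 10.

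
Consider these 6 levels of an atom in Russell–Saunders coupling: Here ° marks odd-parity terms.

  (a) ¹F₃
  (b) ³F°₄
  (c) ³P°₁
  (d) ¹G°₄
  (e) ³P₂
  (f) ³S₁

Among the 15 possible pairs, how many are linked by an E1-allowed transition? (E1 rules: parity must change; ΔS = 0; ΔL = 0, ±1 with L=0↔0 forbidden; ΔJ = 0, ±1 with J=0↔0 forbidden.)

3

(a)–(b): forbidden (ΔS).
(a)–(c): forbidden (ΔS, ΔL, ΔJ).
(a)–(d): allowed.
(a)–(e): forbidden (parity, ΔS, ΔL).
(a)–(f): forbidden (parity, ΔS, ΔL, ΔJ).
(b)–(c): forbidden (parity, ΔL, ΔJ).
(b)–(d): forbidden (parity, ΔS).
(b)–(e): forbidden (ΔL, ΔJ).
(b)–(f): forbidden (ΔL, ΔJ).
(c)–(d): forbidden (parity, ΔS, ΔL, ΔJ).
(c)–(e): allowed.
(c)–(f): allowed.
(d)–(e): forbidden (ΔS, ΔL, ΔJ).
(d)–(f): forbidden (ΔS, ΔL, ΔJ).
(e)–(f): forbidden (parity).
Allowed pairs: 3 of 15.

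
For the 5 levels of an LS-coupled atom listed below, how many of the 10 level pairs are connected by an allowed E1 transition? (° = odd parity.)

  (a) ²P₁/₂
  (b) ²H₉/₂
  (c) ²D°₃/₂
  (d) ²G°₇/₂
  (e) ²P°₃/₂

3

(a)–(b): forbidden (parity, ΔL, ΔJ).
(a)–(c): allowed.
(a)–(d): forbidden (ΔL, ΔJ).
(a)–(e): allowed.
(b)–(c): forbidden (ΔL, ΔJ).
(b)–(d): allowed.
(b)–(e): forbidden (ΔL, ΔJ).
(c)–(d): forbidden (parity, ΔL, ΔJ).
(c)–(e): forbidden (parity).
(d)–(e): forbidden (parity, ΔL, ΔJ).
Allowed pairs: 3 of 10.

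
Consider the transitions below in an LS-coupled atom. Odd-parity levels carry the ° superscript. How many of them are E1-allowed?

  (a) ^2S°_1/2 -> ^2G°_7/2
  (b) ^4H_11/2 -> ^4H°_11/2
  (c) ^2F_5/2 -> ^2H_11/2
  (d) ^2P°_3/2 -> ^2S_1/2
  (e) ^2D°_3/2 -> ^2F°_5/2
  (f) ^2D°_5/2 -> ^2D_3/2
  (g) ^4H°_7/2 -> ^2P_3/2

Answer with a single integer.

3

(a) forbidden (parity, ΔL, ΔJ fail)
(b) allowed
(c) forbidden (parity, ΔL, ΔJ fail)
(d) allowed
(e) forbidden (parity fails)
(f) allowed
(g) forbidden (ΔS, ΔL, ΔJ fail)
Total allowed: 3 of 7.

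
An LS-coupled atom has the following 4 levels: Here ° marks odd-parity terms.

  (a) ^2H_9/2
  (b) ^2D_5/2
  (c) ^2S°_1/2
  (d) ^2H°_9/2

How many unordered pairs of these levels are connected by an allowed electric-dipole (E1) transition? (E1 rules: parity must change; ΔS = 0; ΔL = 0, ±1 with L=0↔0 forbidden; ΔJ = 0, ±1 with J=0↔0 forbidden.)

1

(a)–(b): forbidden (parity, ΔL, ΔJ).
(a)–(c): forbidden (ΔL, ΔJ).
(a)–(d): allowed.
(b)–(c): forbidden (ΔL, ΔJ).
(b)–(d): forbidden (ΔL, ΔJ).
(c)–(d): forbidden (parity, ΔL, ΔJ).
Allowed pairs: 1 of 6.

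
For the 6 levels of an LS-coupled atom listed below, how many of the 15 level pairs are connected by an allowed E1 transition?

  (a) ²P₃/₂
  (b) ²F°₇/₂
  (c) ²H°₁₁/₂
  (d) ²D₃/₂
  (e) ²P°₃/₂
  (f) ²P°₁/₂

(a)–(b): forbidden (ΔL, ΔJ).
(a)–(c): forbidden (ΔL, ΔJ).
(a)–(d): forbidden (parity).
(a)–(e): allowed.
(a)–(f): allowed.
(b)–(c): forbidden (parity, ΔL, ΔJ).
(b)–(d): forbidden (ΔJ).
(b)–(e): forbidden (parity, ΔL, ΔJ).
(b)–(f): forbidden (parity, ΔL, ΔJ).
(c)–(d): forbidden (ΔL, ΔJ).
(c)–(e): forbidden (parity, ΔL, ΔJ).
(c)–(f): forbidden (parity, ΔL, ΔJ).
(d)–(e): allowed.
(d)–(f): allowed.
(e)–(f): forbidden (parity).
Allowed pairs: 4 of 15.

4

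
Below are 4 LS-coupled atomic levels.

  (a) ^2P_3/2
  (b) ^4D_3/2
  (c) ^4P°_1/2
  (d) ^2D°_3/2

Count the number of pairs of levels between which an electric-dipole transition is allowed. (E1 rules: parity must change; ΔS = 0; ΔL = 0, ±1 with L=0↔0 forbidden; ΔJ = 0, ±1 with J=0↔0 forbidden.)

2

(a)–(b): forbidden (parity, ΔS).
(a)–(c): forbidden (ΔS).
(a)–(d): allowed.
(b)–(c): allowed.
(b)–(d): forbidden (ΔS).
(c)–(d): forbidden (parity, ΔS).
Allowed pairs: 2 of 6.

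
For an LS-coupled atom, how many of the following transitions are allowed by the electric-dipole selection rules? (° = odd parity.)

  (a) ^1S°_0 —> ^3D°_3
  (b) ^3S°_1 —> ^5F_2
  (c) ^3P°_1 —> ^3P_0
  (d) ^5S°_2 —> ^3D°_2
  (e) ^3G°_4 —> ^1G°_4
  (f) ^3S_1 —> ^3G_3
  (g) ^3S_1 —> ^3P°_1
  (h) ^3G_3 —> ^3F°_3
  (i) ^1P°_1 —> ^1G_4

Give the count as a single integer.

3

(a) forbidden (parity, ΔS, ΔL, ΔJ fail)
(b) forbidden (ΔS, ΔL fail)
(c) allowed
(d) forbidden (parity, ΔS, ΔL fail)
(e) forbidden (parity, ΔS fail)
(f) forbidden (parity, ΔL, ΔJ fail)
(g) allowed
(h) allowed
(i) forbidden (ΔL, ΔJ fail)
Total allowed: 3 of 9.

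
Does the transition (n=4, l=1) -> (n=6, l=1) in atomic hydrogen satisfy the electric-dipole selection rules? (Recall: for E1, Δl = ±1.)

forbidden

Initial l = 1, final l = 1, so Δl = +0. E1 requires Δl = ±1: violated.
The transition is electric-dipole forbidden.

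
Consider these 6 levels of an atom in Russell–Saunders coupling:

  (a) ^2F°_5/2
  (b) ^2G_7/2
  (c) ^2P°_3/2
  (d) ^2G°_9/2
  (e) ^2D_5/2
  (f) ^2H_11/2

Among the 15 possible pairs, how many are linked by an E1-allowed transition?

5

(a)–(b): allowed.
(a)–(c): forbidden (parity, ΔL).
(a)–(d): forbidden (parity, ΔJ).
(a)–(e): allowed.
(a)–(f): forbidden (ΔL, ΔJ).
(b)–(c): forbidden (ΔL, ΔJ).
(b)–(d): allowed.
(b)–(e): forbidden (parity, ΔL).
(b)–(f): forbidden (parity, ΔJ).
(c)–(d): forbidden (parity, ΔL, ΔJ).
(c)–(e): allowed.
(c)–(f): forbidden (ΔL, ΔJ).
(d)–(e): forbidden (ΔL, ΔJ).
(d)–(f): allowed.
(e)–(f): forbidden (parity, ΔL, ΔJ).
Allowed pairs: 5 of 15.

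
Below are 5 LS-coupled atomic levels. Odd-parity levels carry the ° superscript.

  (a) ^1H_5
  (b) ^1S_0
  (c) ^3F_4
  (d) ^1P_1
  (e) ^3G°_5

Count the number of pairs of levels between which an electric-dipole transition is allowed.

1

(a)–(b): forbidden (parity, ΔL, ΔJ).
(a)–(c): forbidden (parity, ΔS, ΔL).
(a)–(d): forbidden (parity, ΔL, ΔJ).
(a)–(e): forbidden (ΔS).
(b)–(c): forbidden (parity, ΔS, ΔL, ΔJ).
(b)–(d): forbidden (parity).
(b)–(e): forbidden (ΔS, ΔL, ΔJ).
(c)–(d): forbidden (parity, ΔS, ΔL, ΔJ).
(c)–(e): allowed.
(d)–(e): forbidden (ΔS, ΔL, ΔJ).
Allowed pairs: 1 of 10.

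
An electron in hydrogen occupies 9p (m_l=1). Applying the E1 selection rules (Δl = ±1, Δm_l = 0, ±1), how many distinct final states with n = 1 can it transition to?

E1 requires Δl = ±1, so l_f ∈ {0, 2}; with 0 ≤ l_f ≤ n_f−1 = 0, the allowed l_f values are {0}.
For l_f = 0: m_f ∈ {m_i−1, m_i, m_i+1} ∩ [−0, 0] = {0} → 1 state.
Total: 1.

1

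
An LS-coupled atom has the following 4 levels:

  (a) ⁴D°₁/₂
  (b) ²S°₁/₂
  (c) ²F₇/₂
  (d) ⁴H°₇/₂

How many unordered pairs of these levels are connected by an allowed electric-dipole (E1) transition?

(a)–(b): forbidden (parity, ΔS, ΔL).
(a)–(c): forbidden (ΔS, ΔJ).
(a)–(d): forbidden (parity, ΔL, ΔJ).
(b)–(c): forbidden (ΔL, ΔJ).
(b)–(d): forbidden (parity, ΔS, ΔL, ΔJ).
(c)–(d): forbidden (ΔS, ΔL).
Allowed pairs: 0 of 6.

0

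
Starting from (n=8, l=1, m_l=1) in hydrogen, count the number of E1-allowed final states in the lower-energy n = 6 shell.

4

E1 requires Δl = ±1, so l_f ∈ {0, 2}; with 0 ≤ l_f ≤ n_f−1 = 5, the allowed l_f values are {0, 2}.
For l_f = 0: m_f ∈ {m_i−1, m_i, m_i+1} ∩ [−0, 0] = {0} → 1 state.
For l_f = 2: m_f ∈ {m_i−1, m_i, m_i+1} ∩ [−2, 2] = {0, 1, 2} → 3 states.
Total: 4.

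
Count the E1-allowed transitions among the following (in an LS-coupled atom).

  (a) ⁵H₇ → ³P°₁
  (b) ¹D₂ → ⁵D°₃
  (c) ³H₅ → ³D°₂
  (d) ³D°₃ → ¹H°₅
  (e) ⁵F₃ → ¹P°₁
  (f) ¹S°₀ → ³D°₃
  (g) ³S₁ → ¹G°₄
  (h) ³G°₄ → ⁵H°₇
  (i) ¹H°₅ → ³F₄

0

(a) forbidden (ΔS, ΔL, ΔJ fail)
(b) forbidden (ΔS fails)
(c) forbidden (ΔL, ΔJ fail)
(d) forbidden (parity, ΔS, ΔL, ΔJ fail)
(e) forbidden (ΔS, ΔL, ΔJ fail)
(f) forbidden (parity, ΔS, ΔL, ΔJ fail)
(g) forbidden (ΔS, ΔL, ΔJ fail)
(h) forbidden (parity, ΔS, ΔJ fail)
(i) forbidden (ΔS, ΔL fail)
Total allowed: 0 of 9.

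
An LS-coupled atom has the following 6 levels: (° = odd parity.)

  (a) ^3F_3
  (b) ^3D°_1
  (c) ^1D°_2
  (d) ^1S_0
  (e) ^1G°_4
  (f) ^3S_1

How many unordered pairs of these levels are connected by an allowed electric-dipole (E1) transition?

(a)–(b): forbidden (ΔJ).
(a)–(c): forbidden (ΔS).
(a)–(d): forbidden (parity, ΔS, ΔL, ΔJ).
(a)–(e): forbidden (ΔS).
(a)–(f): forbidden (parity, ΔL, ΔJ).
(b)–(c): forbidden (parity, ΔS).
(b)–(d): forbidden (ΔS, ΔL).
(b)–(e): forbidden (parity, ΔS, ΔL, ΔJ).
(b)–(f): forbidden (ΔL).
(c)–(d): forbidden (ΔL, ΔJ).
(c)–(e): forbidden (parity, ΔL, ΔJ).
(c)–(f): forbidden (ΔS, ΔL).
(d)–(e): forbidden (ΔL, ΔJ).
(d)–(f): forbidden (parity, ΔS, ΔL).
(e)–(f): forbidden (ΔS, ΔL, ΔJ).
Allowed pairs: 0 of 15.

0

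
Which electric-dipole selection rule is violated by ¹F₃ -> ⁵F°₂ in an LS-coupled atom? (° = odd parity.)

Initial level: S=0, L=3, J=3, parity even. Final level: S=2, L=3, J=2, parity odd.
Parity must change: even → odd — ok.
ΔS = 0: S: 0 → 2 — fails.
ΔL = 0, ±1 (not L=0↔0): L: 3 → 3, ΔL = +0 — ok.
ΔJ = 0, ±1 (not J=0↔0): J: 3 → 2, ΔJ = -1 — ok.

the ΔS = 0 rule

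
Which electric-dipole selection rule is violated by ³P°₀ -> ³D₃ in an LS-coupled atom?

Initial level: S=1, L=1, J=0, parity odd. Final level: S=1, L=2, J=3, parity even.
ΔJ = 0, ±1 (not J=0↔0): J: 0 → 3, ΔJ = +3 — fails.
ΔL = 0, ±1 (not L=0↔0): L: 1 → 2, ΔL = +1 — ok.
Parity must change: odd → even — ok.
ΔS = 0: S: 1 → 1 — ok.

the ΔJ = 0, ±1 rule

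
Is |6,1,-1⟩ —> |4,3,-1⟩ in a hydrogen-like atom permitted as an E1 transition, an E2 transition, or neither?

E2

Δl = 3 − 1 = +2; l_i + l_f = 4.
Δm_l = +0.
E1 (Δl = ±1, |Δm_l| ≤ 1): not satisfied.
E2 (Δl = 0,±2, l_i+l_f ≥ 2, |Δm_l| ≤ 2): satisfied.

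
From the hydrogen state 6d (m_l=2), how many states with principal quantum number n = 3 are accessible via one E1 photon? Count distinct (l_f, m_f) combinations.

E1 requires Δl = ±1, so l_f ∈ {1, 3}; with 0 ≤ l_f ≤ n_f−1 = 2, the allowed l_f values are {1}.
For l_f = 1: m_f ∈ {m_i−1, m_i, m_i+1} ∩ [−1, 1] = {1} → 1 state.
Total: 1.

1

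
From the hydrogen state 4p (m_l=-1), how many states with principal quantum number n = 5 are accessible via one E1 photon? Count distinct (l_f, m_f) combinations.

E1 requires Δl = ±1, so l_f ∈ {0, 2}; with 0 ≤ l_f ≤ n_f−1 = 4, the allowed l_f values are {0, 2}.
For l_f = 0: m_f ∈ {m_i−1, m_i, m_i+1} ∩ [−0, 0] = {0} → 1 state.
For l_f = 2: m_f ∈ {m_i−1, m_i, m_i+1} ∩ [−2, 2] = {-2, -1, 0} → 3 states.
Total: 4.

4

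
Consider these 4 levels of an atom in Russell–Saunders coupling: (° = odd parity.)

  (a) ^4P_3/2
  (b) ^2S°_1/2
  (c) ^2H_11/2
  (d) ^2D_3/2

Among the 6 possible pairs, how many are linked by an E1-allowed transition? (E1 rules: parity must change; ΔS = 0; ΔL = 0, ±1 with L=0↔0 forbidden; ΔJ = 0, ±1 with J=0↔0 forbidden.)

(a)–(b): forbidden (ΔS).
(a)–(c): forbidden (parity, ΔS, ΔL, ΔJ).
(a)–(d): forbidden (parity, ΔS).
(b)–(c): forbidden (ΔL, ΔJ).
(b)–(d): forbidden (ΔL).
(c)–(d): forbidden (parity, ΔL, ΔJ).
Allowed pairs: 0 of 6.

0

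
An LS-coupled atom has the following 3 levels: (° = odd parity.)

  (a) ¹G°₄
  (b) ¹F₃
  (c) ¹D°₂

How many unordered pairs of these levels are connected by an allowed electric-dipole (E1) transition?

2

(a)–(b): allowed.
(a)–(c): forbidden (parity, ΔL, ΔJ).
(b)–(c): allowed.
Allowed pairs: 2 of 3.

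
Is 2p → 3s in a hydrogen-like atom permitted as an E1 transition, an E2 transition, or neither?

Δl = 0 − 1 = -1; l_i + l_f = 1.
E1 (Δl = ±1): satisfied.
E2 (Δl = 0,±2, l_i+l_f ≥ 2): not satisfied.

E1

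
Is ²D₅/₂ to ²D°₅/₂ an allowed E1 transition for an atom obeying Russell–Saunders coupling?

Parity must change: even → odd — ok.
ΔS = 0: S: 1/2 → 1/2 — ok.
ΔL = 0, ±1 (not L=0↔0): L: 2 → 2, ΔL = +0 — ok.
ΔJ = 0, ±1 (not J=0↔0): J: 5/2 → 5/2, ΔJ = +0 — ok.
All four E1 rules are satisfied.

allowed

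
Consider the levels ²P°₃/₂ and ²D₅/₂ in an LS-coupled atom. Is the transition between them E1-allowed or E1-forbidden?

ΔS = 0: S: 1/2 → 1/2 — ✓.
ΔJ = 0, ±1 (not J=0↔0): J: 3/2 → 5/2, ΔJ = +1 — ✓.
ΔL = 0, ±1 (not L=0↔0): L: 1 → 2, ΔL = +1 — ✓.
Parity must change: odd → even — ✓.
All four E1 rules are satisfied.

allowed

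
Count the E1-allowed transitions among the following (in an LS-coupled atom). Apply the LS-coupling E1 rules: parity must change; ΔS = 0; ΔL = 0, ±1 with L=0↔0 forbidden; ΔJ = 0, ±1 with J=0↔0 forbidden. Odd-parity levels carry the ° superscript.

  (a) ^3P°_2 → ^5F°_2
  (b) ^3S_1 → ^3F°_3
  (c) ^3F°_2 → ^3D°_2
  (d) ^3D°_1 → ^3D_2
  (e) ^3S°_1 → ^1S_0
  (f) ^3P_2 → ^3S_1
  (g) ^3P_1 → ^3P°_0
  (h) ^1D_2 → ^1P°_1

(a) forbidden (parity, ΔS, ΔL fail)
(b) forbidden (ΔL, ΔJ fail)
(c) forbidden (parity fails)
(d) allowed
(e) forbidden (ΔS, ΔL fail)
(f) forbidden (parity fails)
(g) allowed
(h) allowed
Total allowed: 3 of 8.

3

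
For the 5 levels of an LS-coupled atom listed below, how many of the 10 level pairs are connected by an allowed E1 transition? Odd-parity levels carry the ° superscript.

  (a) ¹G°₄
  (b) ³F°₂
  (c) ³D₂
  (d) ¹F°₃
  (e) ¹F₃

3

(a)–(b): forbidden (parity, ΔS, ΔJ).
(a)–(c): forbidden (ΔS, ΔL, ΔJ).
(a)–(d): forbidden (parity).
(a)–(e): allowed.
(b)–(c): allowed.
(b)–(d): forbidden (parity, ΔS).
(b)–(e): forbidden (ΔS).
(c)–(d): forbidden (ΔS).
(c)–(e): forbidden (parity, ΔS).
(d)–(e): allowed.
Allowed pairs: 3 of 10.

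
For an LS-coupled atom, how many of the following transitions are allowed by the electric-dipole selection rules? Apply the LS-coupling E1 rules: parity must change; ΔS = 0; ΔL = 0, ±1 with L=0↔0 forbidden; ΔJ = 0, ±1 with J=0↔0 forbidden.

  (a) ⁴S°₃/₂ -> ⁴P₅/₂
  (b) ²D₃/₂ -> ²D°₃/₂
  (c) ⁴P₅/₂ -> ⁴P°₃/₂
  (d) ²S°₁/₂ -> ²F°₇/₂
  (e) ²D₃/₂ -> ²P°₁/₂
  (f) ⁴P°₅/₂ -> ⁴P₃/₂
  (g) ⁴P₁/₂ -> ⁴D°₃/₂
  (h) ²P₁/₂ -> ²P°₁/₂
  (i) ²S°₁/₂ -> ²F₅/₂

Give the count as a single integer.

(a) allowed
(b) allowed
(c) allowed
(d) forbidden (parity, ΔL, ΔJ fail)
(e) allowed
(f) allowed
(g) allowed
(h) allowed
(i) forbidden (ΔL, ΔJ fail)
Total allowed: 7 of 9.

7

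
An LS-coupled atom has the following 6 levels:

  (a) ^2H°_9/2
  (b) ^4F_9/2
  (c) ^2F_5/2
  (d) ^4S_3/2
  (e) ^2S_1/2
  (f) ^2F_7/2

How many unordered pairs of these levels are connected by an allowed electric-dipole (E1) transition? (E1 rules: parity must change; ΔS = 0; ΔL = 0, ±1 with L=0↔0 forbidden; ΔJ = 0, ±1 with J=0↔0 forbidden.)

0

(a)–(b): forbidden (ΔS, ΔL).
(a)–(c): forbidden (ΔL, ΔJ).
(a)–(d): forbidden (ΔS, ΔL, ΔJ).
(a)–(e): forbidden (ΔL, ΔJ).
(a)–(f): forbidden (ΔL).
(b)–(c): forbidden (parity, ΔS, ΔJ).
(b)–(d): forbidden (parity, ΔL, ΔJ).
(b)–(e): forbidden (parity, ΔS, ΔL, ΔJ).
(b)–(f): forbidden (parity, ΔS).
(c)–(d): forbidden (parity, ΔS, ΔL).
(c)–(e): forbidden (parity, ΔL, ΔJ).
(c)–(f): forbidden (parity).
(d)–(e): forbidden (parity, ΔS, ΔL).
(d)–(f): forbidden (parity, ΔS, ΔL, ΔJ).
(e)–(f): forbidden (parity, ΔL, ΔJ).
Allowed pairs: 0 of 15.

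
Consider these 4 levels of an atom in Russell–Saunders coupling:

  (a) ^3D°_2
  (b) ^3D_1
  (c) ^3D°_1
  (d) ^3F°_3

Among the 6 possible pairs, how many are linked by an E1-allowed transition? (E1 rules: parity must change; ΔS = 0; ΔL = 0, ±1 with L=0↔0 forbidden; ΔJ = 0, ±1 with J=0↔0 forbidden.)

(a)–(b): allowed.
(a)–(c): forbidden (parity).
(a)–(d): forbidden (parity).
(b)–(c): allowed.
(b)–(d): forbidden (ΔJ).
(c)–(d): forbidden (parity, ΔJ).
Allowed pairs: 2 of 6.

2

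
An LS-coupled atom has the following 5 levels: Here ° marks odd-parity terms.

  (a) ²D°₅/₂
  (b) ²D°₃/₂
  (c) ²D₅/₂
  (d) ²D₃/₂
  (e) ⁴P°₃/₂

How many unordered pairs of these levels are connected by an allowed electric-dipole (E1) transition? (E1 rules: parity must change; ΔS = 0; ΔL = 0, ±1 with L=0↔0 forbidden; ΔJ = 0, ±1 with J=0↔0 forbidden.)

4

(a)–(b): forbidden (parity).
(a)–(c): allowed.
(a)–(d): allowed.
(a)–(e): forbidden (parity, ΔS).
(b)–(c): allowed.
(b)–(d): allowed.
(b)–(e): forbidden (parity, ΔS).
(c)–(d): forbidden (parity).
(c)–(e): forbidden (ΔS).
(d)–(e): forbidden (ΔS).
Allowed pairs: 4 of 10.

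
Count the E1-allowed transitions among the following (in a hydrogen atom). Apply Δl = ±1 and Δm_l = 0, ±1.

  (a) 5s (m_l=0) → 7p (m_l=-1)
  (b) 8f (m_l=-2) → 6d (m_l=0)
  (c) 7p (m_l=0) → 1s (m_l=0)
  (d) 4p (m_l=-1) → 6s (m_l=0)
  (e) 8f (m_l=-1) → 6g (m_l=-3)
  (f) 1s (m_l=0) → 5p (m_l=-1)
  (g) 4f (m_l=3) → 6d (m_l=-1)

(a) allowed
(b) forbidden — Δm_l = +2 (E1 requires Δm_l = 0, ±1)
(c) allowed
(d) allowed
(e) forbidden — Δm_l = -2 (E1 requires Δm_l = 0, ±1)
(f) allowed
(g) forbidden — Δm_l = -4 (E1 requires Δm_l = 0, ±1)
Total allowed: 4 of 7.

4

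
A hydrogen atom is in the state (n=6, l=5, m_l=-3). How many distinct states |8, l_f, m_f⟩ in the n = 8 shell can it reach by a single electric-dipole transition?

E1 requires Δl = ±1, so l_f ∈ {4, 6}; with 0 ≤ l_f ≤ n_f−1 = 7, the allowed l_f values are {4, 6}.
For l_f = 4: m_f ∈ {m_i−1, m_i, m_i+1} ∩ [−4, 4] = {-4, -3, -2} → 3 states.
For l_f = 6: m_f ∈ {m_i−1, m_i, m_i+1} ∩ [−6, 6] = {-4, -3, -2} → 3 states.
Total: 6.

6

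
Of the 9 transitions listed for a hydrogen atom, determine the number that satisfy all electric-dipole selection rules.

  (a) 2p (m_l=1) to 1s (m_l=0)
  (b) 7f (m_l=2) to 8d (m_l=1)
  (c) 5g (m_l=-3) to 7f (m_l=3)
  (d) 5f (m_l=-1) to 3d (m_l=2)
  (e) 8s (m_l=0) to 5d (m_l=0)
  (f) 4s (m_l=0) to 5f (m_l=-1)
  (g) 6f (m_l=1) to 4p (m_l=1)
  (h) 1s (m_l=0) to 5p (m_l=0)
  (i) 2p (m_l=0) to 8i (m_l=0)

3

(a) allowed
(b) allowed
(c) forbidden — Δm_l = +6 (E1 requires Δm_l = 0, ±1)
(d) forbidden — Δm_l = +3 (E1 requires Δm_l = 0, ±1)
(e) forbidden — Δl = +2 (E1 requires Δl = ±1)
(f) forbidden — Δl = +3 (E1 requires Δl = ±1)
(g) forbidden — Δl = -2 (E1 requires Δl = ±1)
(h) allowed
(i) forbidden — Δl = +5 (E1 requires Δl = ±1)
Total allowed: 3 of 9.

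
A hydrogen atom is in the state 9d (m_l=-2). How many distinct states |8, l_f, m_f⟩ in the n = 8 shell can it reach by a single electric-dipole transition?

4

E1 requires Δl = ±1, so l_f ∈ {1, 3}; with 0 ≤ l_f ≤ n_f−1 = 7, the allowed l_f values are {1, 3}.
For l_f = 1: m_f ∈ {m_i−1, m_i, m_i+1} ∩ [−1, 1] = {-1} → 1 state.
For l_f = 3: m_f ∈ {m_i−1, m_i, m_i+1} ∩ [−3, 3] = {-3, -2, -1} → 3 states.
Total: 4.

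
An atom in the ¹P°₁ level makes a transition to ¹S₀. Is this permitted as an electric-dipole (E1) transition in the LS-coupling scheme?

Reading off the term symbols: S 0→0, L 1→0, J 1→0, parity odd→even.
Parity must change: odd → even — ok.
ΔS = 0: S: 0 → 0 — ok.
ΔL = 0, ±1 (not L=0↔0): L: 1 → 0, ΔL = -1 — ok.
ΔJ = 0, ±1 (not J=0↔0): J: 1 → 0, ΔJ = -1 — ok.
All four E1 rules are satisfied.

allowed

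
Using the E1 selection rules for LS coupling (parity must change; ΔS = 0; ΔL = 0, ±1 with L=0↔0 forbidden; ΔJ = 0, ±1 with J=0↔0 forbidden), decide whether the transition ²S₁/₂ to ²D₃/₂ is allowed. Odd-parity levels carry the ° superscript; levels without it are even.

Reading off the term symbols: S 1/2→1/2, L 0→2, J 1/2→3/2, parity even→even.
Parity must change: even → even — fails.
ΔJ = 0, ±1 (not J=0↔0): J: 1/2 → 3/2, ΔJ = +1 — passes.
ΔS = 0: S: 1/2 → 1/2 — passes.
ΔL = 0, ±1 (not L=0↔0): L: 0 → 2, ΔL = +2 — fails.
Rule(s) violated: parity, ΔL.

forbidden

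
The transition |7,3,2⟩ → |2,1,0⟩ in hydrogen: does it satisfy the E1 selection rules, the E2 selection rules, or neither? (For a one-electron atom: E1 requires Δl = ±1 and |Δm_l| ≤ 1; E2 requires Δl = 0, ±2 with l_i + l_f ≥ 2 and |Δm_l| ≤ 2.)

E2

Δl = 1 − 3 = -2; l_i + l_f = 4.
Δm_l = -2.
E1 (Δl = ±1, |Δm_l| ≤ 1): not satisfied.
E2 (Δl = 0,±2, l_i+l_f ≥ 2, |Δm_l| ≤ 2): satisfied.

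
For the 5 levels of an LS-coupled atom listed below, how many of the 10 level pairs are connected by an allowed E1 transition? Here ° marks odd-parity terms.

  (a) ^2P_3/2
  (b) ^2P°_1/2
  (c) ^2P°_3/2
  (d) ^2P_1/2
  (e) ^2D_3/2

6

(a)–(b): allowed.
(a)–(c): allowed.
(a)–(d): forbidden (parity).
(a)–(e): forbidden (parity).
(b)–(c): forbidden (parity).
(b)–(d): allowed.
(b)–(e): allowed.
(c)–(d): allowed.
(c)–(e): allowed.
(d)–(e): forbidden (parity).
Allowed pairs: 6 of 10.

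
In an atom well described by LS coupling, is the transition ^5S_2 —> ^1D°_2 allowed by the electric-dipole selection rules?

forbidden

Initial level: S=2, L=0, J=2, parity even. Final level: S=0, L=2, J=2, parity odd.
Parity must change: even → odd — ✓.
ΔS = 0: S: 2 → 0 — ✗.
ΔL = 0, ±1 (not L=0↔0): L: 0 → 2, ΔL = +2 — ✗.
ΔJ = 0, ±1 (not J=0↔0): J: 2 → 2, ΔJ = +0 — ✓.
Rule(s) violated: ΔS, ΔL.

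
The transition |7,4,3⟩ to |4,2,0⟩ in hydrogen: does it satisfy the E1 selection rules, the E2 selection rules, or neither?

neither

Δl = 2 − 4 = -2; l_i + l_f = 6.
Δm_l = -3.
E1 (Δl = ±1, |Δm_l| ≤ 1): not satisfied.
E2 (Δl = 0,±2, l_i+l_f ≥ 2, |Δm_l| ≤ 2): not satisfied.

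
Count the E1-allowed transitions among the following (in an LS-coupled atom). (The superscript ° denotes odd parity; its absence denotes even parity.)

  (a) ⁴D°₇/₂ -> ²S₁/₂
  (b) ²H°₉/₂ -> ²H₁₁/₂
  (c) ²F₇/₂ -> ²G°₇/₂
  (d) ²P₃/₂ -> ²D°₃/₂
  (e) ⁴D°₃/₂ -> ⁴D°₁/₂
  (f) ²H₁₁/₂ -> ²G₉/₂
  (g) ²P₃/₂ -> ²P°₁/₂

(a) forbidden (ΔS, ΔL, ΔJ fail)
(b) allowed
(c) allowed
(d) allowed
(e) forbidden (parity fails)
(f) forbidden (parity fails)
(g) allowed
Total allowed: 4 of 7.

4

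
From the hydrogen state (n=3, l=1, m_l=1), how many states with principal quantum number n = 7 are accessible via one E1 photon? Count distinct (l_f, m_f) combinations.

E1 requires Δl = ±1, so l_f ∈ {0, 2}; with 0 ≤ l_f ≤ n_f−1 = 6, the allowed l_f values are {0, 2}.
For l_f = 0: m_f ∈ {m_i−1, m_i, m_i+1} ∩ [−0, 0] = {0} → 1 state.
For l_f = 2: m_f ∈ {m_i−1, m_i, m_i+1} ∩ [−2, 2] = {0, 1, 2} → 3 states.
Total: 4.

4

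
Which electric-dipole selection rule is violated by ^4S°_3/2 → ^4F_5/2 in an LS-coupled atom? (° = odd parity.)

Parity must change: odd → even — ok.
ΔJ = 0, ±1 (not J=0↔0): J: 3/2 → 5/2, ΔJ = +1 — ok.
ΔL = 0, ±1 (not L=0↔0): L: 0 → 3, ΔL = +3 — fails.
ΔS = 0: S: 3/2 → 3/2 — ok.

the ΔL = 0, ±1 rule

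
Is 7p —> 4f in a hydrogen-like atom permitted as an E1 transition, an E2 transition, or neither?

Δl = 3 − 1 = +2; l_i + l_f = 4.
E1 (Δl = ±1): not satisfied.
E2 (Δl = 0,±2, l_i+l_f ≥ 2): satisfied.

E2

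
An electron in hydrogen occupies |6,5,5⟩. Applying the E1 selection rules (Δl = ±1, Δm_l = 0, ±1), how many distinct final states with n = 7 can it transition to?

E1 requires Δl = ±1, so l_f ∈ {4, 6}; with 0 ≤ l_f ≤ n_f−1 = 6, the allowed l_f values are {4, 6}.
For l_f = 4: m_f ∈ {m_i−1, m_i, m_i+1} ∩ [−4, 4] = {4} → 1 state.
For l_f = 6: m_f ∈ {m_i−1, m_i, m_i+1} ∩ [−6, 6] = {4, 5, 6} → 3 states.
Total: 4.

4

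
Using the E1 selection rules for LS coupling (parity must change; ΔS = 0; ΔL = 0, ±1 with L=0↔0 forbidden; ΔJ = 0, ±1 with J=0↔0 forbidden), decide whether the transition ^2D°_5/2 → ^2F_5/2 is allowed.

allowed

Reading off the term symbols: S 1/2→1/2, L 2→3, J 5/2→5/2, parity odd→even.
Parity must change: odd → even — ok.
ΔS = 0: S: 1/2 → 1/2 — ok.
ΔL = 0, ±1 (not L=0↔0): L: 2 → 3, ΔL = +1 — ok.
ΔJ = 0, ±1 (not J=0↔0): J: 5/2 → 5/2, ΔJ = +0 — ok.
All four E1 rules are satisfied.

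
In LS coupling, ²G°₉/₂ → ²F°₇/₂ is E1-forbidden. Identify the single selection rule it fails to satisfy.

parity

Reading off the term symbols: S 1/2→1/2, L 4→3, J 9/2→7/2, parity odd→odd.
Parity must change: odd → odd — ✗.
ΔS = 0: S: 1/2 → 1/2 — ✓.
ΔL = 0, ±1 (not L=0↔0): L: 4 → 3, ΔL = -1 — ✓.
ΔJ = 0, ±1 (not J=0↔0): J: 9/2 → 7/2, ΔJ = -1 — ✓.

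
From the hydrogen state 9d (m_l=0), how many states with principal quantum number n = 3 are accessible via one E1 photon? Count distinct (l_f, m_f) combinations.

E1 requires Δl = ±1, so l_f ∈ {1, 3}; with 0 ≤ l_f ≤ n_f−1 = 2, the allowed l_f values are {1}.
For l_f = 1: m_f ∈ {m_i−1, m_i, m_i+1} ∩ [−1, 1] = {-1, 0, 1} → 3 states.
Total: 3.

3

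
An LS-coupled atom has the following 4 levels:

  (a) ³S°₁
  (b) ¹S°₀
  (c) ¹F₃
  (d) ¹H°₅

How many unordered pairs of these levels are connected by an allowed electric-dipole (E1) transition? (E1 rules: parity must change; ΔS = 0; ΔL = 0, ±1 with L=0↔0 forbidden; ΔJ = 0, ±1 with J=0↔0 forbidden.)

0

(a)–(b): forbidden (parity, ΔS, ΔL).
(a)–(c): forbidden (ΔS, ΔL, ΔJ).
(a)–(d): forbidden (parity, ΔS, ΔL, ΔJ).
(b)–(c): forbidden (ΔL, ΔJ).
(b)–(d): forbidden (parity, ΔL, ΔJ).
(c)–(d): forbidden (ΔL, ΔJ).
Allowed pairs: 0 of 6.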